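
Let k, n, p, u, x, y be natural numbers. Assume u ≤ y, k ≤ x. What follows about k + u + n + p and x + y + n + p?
k + u + n + p ≤ x + y + n + p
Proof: k ≤ x and u ≤ y, so k + u ≤ x + y. Then k + u + n ≤ x + y + n. Then k + u + n + p ≤ x + y + n + p.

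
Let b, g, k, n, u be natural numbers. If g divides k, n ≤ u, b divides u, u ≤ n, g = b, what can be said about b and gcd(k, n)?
b divides gcd(k, n)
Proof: g = b and g divides k, hence b divides k. Because u ≤ n and n ≤ u, u = n. b divides u, so b divides n. b divides k, so b divides gcd(k, n).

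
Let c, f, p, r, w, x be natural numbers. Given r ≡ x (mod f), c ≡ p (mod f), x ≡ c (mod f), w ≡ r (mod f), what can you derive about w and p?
w ≡ p (mod f)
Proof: w ≡ r (mod f) and r ≡ x (mod f), so w ≡ x (mod f). x ≡ c (mod f), so w ≡ c (mod f). c ≡ p (mod f), so w ≡ p (mod f).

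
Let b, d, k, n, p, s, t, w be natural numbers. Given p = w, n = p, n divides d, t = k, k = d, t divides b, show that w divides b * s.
n = p and n divides d, hence p divides d. t = k and k = d, thus t = d. Since t divides b, d divides b. p divides d, so p divides b. Since p = w, w divides b. Then w divides b * s.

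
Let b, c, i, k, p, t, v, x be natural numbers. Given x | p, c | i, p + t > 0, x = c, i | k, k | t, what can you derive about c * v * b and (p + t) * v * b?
c * v * b ≤ (p + t) * v * b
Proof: Since x = c and x | p, c | p. Because i | k and k | t, i | t. Since c | i, c | t. Because c | p, c | p + t. From p + t > 0, c ≤ p + t. Then c * v ≤ (p + t) * v. Then c * v * b ≤ (p + t) * v * b.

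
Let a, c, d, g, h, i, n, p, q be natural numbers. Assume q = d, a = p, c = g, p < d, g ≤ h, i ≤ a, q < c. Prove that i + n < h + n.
a = p and i ≤ a, therefore i ≤ p. Since p < d, i < d. c = g and q < c, therefore q < g. Since q = d, d < g. i < d, so i < g. g ≤ h, so i < h. Then i + n < h + n.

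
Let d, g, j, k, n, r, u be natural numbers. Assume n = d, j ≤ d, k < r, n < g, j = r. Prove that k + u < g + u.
j = r and j ≤ d, therefore r ≤ d. From n = d and n < g, d < g. Since r ≤ d, r < g. k < r, so k < g. Then k + u < g + u.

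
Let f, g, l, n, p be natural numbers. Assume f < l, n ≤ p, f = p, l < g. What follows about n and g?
n < g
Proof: Because f = p and f < l, p < l. Since n ≤ p, n < l. Since l < g, n < g.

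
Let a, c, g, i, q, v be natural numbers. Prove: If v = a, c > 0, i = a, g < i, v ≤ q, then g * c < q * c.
i = a and g < i, hence g < a. v = a and v ≤ q, hence a ≤ q. Since g < a, g < q. Since c > 0, by multiplying by a positive, g * c < q * c.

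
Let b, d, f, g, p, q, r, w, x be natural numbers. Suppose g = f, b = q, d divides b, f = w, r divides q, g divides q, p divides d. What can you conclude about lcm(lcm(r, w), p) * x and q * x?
lcm(lcm(r, w), p) * x divides q * x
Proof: Because g = f and f = w, g = w. Since g divides q, w divides q. Since r divides q, lcm(r, w) divides q. b = q and d divides b, so d divides q. From p divides d, p divides q. Since lcm(r, w) divides q, lcm(lcm(r, w), p) divides q. Then lcm(lcm(r, w), p) * x divides q * x.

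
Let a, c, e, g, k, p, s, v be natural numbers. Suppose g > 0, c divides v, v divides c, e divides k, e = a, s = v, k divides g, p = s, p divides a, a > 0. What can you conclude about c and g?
c ≤ g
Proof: Because v divides c and c divides v, v = c. s = v, so s = c. p divides a and a > 0, therefore p ≤ a. Because p = s, s ≤ a. e = a and e divides k, so a divides k. Since k divides g, a divides g. Since g > 0, a ≤ g. s ≤ a, so s ≤ g. From s = c, c ≤ g.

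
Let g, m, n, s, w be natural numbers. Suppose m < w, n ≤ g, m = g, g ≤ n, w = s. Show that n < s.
Since g ≤ n and n ≤ g, g = n. Because m = g and m < w, g < w. g = n, so n < w. From w = s, n < s.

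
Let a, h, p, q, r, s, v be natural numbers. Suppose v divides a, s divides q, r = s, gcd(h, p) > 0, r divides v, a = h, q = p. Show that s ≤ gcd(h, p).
r = s and r divides v, hence s divides v. a = h and v divides a, hence v divides h. s divides v, so s divides h. From q = p and s divides q, s divides p. Since s divides h, s divides gcd(h, p). gcd(h, p) > 0, so s ≤ gcd(h, p).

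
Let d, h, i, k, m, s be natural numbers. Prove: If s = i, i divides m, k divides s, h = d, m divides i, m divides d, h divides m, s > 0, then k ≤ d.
From i divides m and m divides i, i = m. Since s = i, s = m. Because h = d and h divides m, d divides m. m divides d, so m = d. Because s = m, s = d. Because k divides s and s > 0, k ≤ s. Since s = d, k ≤ d.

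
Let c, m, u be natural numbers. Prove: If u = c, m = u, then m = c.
Since m = u and u = c, by transitivity, m = c.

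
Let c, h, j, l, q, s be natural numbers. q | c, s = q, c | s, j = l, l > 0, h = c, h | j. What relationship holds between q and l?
q ≤ l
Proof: From s = q and c | s, c | q. q | c, so c = q. From j = l and h | j, h | l. h = c, so c | l. Since l > 0, c ≤ l. c = q, so q ≤ l.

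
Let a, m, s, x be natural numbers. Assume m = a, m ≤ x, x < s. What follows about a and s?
a < s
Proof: m ≤ x and x < s, hence m < s. m = a, so a < s.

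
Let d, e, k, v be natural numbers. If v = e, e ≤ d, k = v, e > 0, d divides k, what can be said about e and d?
e = d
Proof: Because k = v and d divides k, d divides v. Since v = e, d divides e. Since e > 0, d ≤ e. e ≤ d, so e = d.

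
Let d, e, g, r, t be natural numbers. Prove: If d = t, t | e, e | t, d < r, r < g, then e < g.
Because t | e and e | t, t = e. Since d = t, d = e. d < r and r < g, thus d < g. Since d = e, e < g.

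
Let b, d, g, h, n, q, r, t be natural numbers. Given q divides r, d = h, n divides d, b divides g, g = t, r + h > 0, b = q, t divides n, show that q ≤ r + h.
Because g = t and b divides g, b divides t. Because t divides n and n divides d, t divides d. d = h, so t divides h. Since b divides t, b divides h. Since b = q, q divides h. Since q divides r, q divides r + h. r + h > 0, so q ≤ r + h.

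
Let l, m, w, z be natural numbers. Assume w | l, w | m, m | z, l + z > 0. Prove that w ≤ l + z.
w | m and m | z, so w | z. Since w | l, w | l + z. l + z > 0, so w ≤ l + z.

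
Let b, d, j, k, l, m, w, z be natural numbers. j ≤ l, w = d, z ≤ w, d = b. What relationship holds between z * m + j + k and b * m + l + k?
z * m + j + k ≤ b * m + l + k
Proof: Since w = d and z ≤ w, z ≤ d. d = b, so z ≤ b. By multiplying by a non-negative, z * m ≤ b * m. j ≤ l, so z * m + j ≤ b * m + l. Then z * m + j + k ≤ b * m + l + k.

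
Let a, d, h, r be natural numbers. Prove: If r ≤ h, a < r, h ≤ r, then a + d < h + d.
r ≤ h and h ≤ r, therefore r = h. a < r, so a < h. Then a + d < h + d.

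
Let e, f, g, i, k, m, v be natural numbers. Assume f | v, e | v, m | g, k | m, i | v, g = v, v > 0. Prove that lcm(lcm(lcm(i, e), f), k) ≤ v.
i | v and e | v, so lcm(i, e) | v. f | v, so lcm(lcm(i, e), f) | v. From g = v and m | g, m | v. Since k | m, k | v. lcm(lcm(i, e), f) | v, so lcm(lcm(lcm(i, e), f), k) | v. From v > 0, lcm(lcm(lcm(i, e), f), k) ≤ v.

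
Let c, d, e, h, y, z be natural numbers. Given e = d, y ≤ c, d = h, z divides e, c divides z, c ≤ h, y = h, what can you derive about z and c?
z = c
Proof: e = d and d = h, therefore e = h. Since y = h and y ≤ c, h ≤ c. From c ≤ h, h = c. Since e = h, e = c. z divides e, so z divides c. Since c divides z, z = c.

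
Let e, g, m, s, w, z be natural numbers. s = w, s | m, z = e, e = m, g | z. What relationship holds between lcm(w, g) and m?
lcm(w, g) | m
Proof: Since s = w and s | m, w | m. From z = e and e = m, z = m. g | z, so g | m. w | m, so lcm(w, g) | m.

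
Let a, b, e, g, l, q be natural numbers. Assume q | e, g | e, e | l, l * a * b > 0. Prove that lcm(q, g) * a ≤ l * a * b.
From q | e and g | e, lcm(q, g) | e. From e | l, lcm(q, g) | l. Then lcm(q, g) * a | l * a. Then lcm(q, g) * a | l * a * b. l * a * b > 0, so lcm(q, g) * a ≤ l * a * b.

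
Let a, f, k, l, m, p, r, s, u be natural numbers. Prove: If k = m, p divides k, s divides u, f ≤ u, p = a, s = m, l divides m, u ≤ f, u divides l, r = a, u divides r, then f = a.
From f ≤ u and u ≤ f, f = u. r = a and u divides r, so u divides a. From s = m and s divides u, m divides u. u divides l and l divides m, so u divides m. m divides u, so m = u. k = m and p divides k, therefore p divides m. Since p = a, a divides m. m = u, so a divides u. u divides a, so u = a. f = u, so f = a.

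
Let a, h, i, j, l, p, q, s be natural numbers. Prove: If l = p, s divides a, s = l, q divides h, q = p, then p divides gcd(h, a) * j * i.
q = p and q divides h, hence p divides h. From s = l and l = p, s = p. Since s divides a, p divides a. p divides h, so p divides gcd(h, a). Then p divides gcd(h, a) * j. Then p divides gcd(h, a) * j * i.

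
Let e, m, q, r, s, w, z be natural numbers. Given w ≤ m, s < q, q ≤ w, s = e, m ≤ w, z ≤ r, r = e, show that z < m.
Because r = e and z ≤ r, z ≤ e. w ≤ m and m ≤ w, so w = m. Because s < q and q ≤ w, s < w. From w = m, s < m. s = e, so e < m. Because z ≤ e, z < m.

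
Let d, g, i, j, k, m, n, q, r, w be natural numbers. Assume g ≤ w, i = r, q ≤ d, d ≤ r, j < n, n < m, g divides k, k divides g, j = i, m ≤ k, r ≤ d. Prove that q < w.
r ≤ d and d ≤ r, therefore r = d. Since i = r, i = d. k divides g and g divides k, therefore k = g. From j < n and n < m, j < m. Because m ≤ k, j < k. j = i, so i < k. k = g, so i < g. g ≤ w, so i < w. i = d, so d < w. q ≤ d, so q < w.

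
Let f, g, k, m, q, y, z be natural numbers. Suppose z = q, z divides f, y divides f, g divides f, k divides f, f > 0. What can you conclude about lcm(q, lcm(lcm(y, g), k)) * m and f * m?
lcm(q, lcm(lcm(y, g), k)) * m ≤ f * m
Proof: From z = q and z divides f, q divides f. y divides f and g divides f, thus lcm(y, g) divides f. Since k divides f, lcm(lcm(y, g), k) divides f. q divides f, so lcm(q, lcm(lcm(y, g), k)) divides f. f > 0, so lcm(q, lcm(lcm(y, g), k)) ≤ f. By multiplying by a non-negative, lcm(q, lcm(lcm(y, g), k)) * m ≤ f * m.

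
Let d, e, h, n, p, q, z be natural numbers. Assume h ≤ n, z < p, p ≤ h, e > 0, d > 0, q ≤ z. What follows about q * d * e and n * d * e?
q * d * e < n * d * e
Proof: p ≤ h and h ≤ n, thus p ≤ n. Since z < p, z < n. q ≤ z, so q < n. d > 0, so q * d < n * d. e > 0, so q * d * e < n * d * e.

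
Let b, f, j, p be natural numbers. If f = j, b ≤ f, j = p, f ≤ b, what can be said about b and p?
b = p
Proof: b ≤ f and f ≤ b, thus b = f. Because f = j, b = j. Since j = p, b = p.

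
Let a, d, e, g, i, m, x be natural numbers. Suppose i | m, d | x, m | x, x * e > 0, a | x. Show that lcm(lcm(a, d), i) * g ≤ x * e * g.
Because a | x and d | x, lcm(a, d) | x. From i | m and m | x, i | x. Since lcm(a, d) | x, lcm(lcm(a, d), i) | x. Then lcm(lcm(a, d), i) | x * e. Since x * e > 0, lcm(lcm(a, d), i) ≤ x * e. Then lcm(lcm(a, d), i) * g ≤ x * e * g.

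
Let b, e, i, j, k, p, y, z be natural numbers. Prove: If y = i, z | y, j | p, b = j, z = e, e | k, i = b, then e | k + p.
y = i and z | y, thus z | i. i = b, so z | b. z = e, so e | b. b = j, so e | j. Since j | p, e | p. e | k, so e | k + p.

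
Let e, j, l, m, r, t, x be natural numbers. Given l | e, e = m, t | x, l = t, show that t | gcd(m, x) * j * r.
Because l = t and l | e, t | e. e = m, so t | m. Since t | x, t | gcd(m, x). Then t | gcd(m, x) * j. Then t | gcd(m, x) * j * r.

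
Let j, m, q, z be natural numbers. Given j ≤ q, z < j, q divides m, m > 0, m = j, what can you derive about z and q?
z < q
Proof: q divides m and m > 0, therefore q ≤ m. Since m = j, q ≤ j. j ≤ q, so j = q. z < j, so z < q.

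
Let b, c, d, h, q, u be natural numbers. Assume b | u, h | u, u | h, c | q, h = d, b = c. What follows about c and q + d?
c | q + d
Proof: Since u | h and h | u, u = h. h = d, so u = d. Since b = c and b | u, c | u. u = d, so c | d. c | q, so c | q + d.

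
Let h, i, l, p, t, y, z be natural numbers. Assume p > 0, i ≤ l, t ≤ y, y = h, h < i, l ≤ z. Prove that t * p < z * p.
y = h and t ≤ y, so t ≤ h. i ≤ l and l ≤ z, therefore i ≤ z. Because h < i, h < z. Because t ≤ h, t < z. Combining with p > 0, by multiplying by a positive, t * p < z * p.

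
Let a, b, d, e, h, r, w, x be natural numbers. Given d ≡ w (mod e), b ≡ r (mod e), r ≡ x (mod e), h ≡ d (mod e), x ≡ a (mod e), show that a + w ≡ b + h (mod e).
b ≡ r (mod e) and r ≡ x (mod e), so b ≡ x (mod e). Since x ≡ a (mod e), b ≡ a (mod e). Since h ≡ d (mod e) and d ≡ w (mod e), h ≡ w (mod e). Because b ≡ a (mod e), by adding congruences, b + h ≡ a + w (mod e). Then a + w ≡ b + h (mod e).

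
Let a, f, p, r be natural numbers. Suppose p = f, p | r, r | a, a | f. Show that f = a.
Because p = f and p | r, f | r. r | a, so f | a. a | f, so f = a.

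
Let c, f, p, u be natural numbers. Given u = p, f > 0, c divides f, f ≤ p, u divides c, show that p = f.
Because u = p and u divides c, p divides c. Since c divides f, p divides f. f > 0, so p ≤ f. Since f ≤ p, f = p. Then p = f.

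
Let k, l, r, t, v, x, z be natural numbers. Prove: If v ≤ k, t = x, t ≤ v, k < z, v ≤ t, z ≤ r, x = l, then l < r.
v ≤ t and t ≤ v, so v = t. t = x, so v = x. Since x = l, v = l. v ≤ k and k < z, therefore v < z. v = l, so l < z. z ≤ r, so l < r.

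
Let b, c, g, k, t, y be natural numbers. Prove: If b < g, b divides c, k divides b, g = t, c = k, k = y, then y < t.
c = k and b divides c, therefore b divides k. Since k divides b, b = k. Because k = y, b = y. g = t and b < g, therefore b < t. b = y, so y < t.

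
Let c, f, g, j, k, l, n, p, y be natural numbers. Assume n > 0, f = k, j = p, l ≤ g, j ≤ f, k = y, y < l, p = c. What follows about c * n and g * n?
c * n < g * n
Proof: f = k and k = y, hence f = y. j = p and j ≤ f, so p ≤ f. Since f = y, p ≤ y. y < l and l ≤ g, hence y < g. p ≤ y, so p < g. From p = c, c < g. n > 0, so c * n < g * n.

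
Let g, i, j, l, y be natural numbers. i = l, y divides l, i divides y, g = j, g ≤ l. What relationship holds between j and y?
j ≤ y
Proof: i = l and i divides y, hence l divides y. Since y divides l, l = y. Since g ≤ l, g ≤ y. Because g = j, j ≤ y.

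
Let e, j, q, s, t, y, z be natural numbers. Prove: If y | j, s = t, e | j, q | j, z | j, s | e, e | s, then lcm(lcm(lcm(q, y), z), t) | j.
q | j and y | j, therefore lcm(q, y) | j. z | j, so lcm(lcm(q, y), z) | j. Because e | s and s | e, e = s. Since s = t, e = t. e | j, so t | j. lcm(lcm(q, y), z) | j, so lcm(lcm(lcm(q, y), z), t) | j.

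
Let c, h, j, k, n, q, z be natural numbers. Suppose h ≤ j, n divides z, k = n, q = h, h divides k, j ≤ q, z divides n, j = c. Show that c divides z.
Since q = h and j ≤ q, j ≤ h. Since h ≤ j, h = j. Because j = c, h = c. n divides z and z divides n, so n = z. k = n, so k = z. Since h divides k, h divides z. h = c, so c divides z.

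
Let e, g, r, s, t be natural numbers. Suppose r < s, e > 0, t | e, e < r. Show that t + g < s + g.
t | e and e > 0, hence t ≤ e. e < r and r < s, thus e < s. From t ≤ e, t < s. Then t + g < s + g.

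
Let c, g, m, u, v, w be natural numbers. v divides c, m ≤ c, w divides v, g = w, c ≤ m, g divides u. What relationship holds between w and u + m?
w divides u + m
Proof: g = w and g divides u, so w divides u. Because c ≤ m and m ≤ c, c = m. v divides c, so v divides m. From w divides v, w divides m. w divides u, so w divides u + m.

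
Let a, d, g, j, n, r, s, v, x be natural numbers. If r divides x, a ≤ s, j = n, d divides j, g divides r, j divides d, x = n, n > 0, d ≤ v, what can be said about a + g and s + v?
a + g ≤ s + v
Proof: x = n and r divides x, so r divides n. Since g divides r, g divides n. n > 0, so g ≤ n. Because d divides j and j divides d, d = j. Since j = n, d = n. Since d ≤ v, n ≤ v. Since g ≤ n, g ≤ v. Since a ≤ s, a + g ≤ s + v.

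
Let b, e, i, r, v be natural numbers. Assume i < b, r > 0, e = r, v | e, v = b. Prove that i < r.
v = b and v | e, therefore b | e. Since e = r, b | r. Since r > 0, b ≤ r. i < b, so i < r.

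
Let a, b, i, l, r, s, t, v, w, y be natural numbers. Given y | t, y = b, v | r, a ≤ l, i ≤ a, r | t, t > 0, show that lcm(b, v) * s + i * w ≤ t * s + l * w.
Because y = b and y | t, b | t. From v | r and r | t, v | t. Since b | t, lcm(b, v) | t. t > 0, so lcm(b, v) ≤ t. Then lcm(b, v) * s ≤ t * s. i ≤ a and a ≤ l, therefore i ≤ l. Then i * w ≤ l * w. Since lcm(b, v) * s ≤ t * s, lcm(b, v) * s + i * w ≤ t * s + l * w.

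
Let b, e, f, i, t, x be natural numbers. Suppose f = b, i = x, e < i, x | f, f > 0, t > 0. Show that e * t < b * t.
i = x and e < i, thus e < x. x | f and f > 0, so x ≤ f. Since e < x, e < f. f = b, so e < b. t > 0, so e * t < b * t.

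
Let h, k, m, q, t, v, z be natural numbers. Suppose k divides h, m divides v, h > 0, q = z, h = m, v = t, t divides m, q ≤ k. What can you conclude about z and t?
z ≤ t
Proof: Because v = t and m divides v, m divides t. t divides m, so m = t. h = m, so h = t. k divides h and h > 0, therefore k ≤ h. Since q ≤ k, q ≤ h. Because h = t, q ≤ t. From q = z, z ≤ t.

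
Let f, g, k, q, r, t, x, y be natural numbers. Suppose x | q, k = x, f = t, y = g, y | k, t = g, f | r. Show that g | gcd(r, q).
Because f = t and f | r, t | r. From t = g, g | r. Since y = g and y | k, g | k. k = x, so g | x. Since x | q, g | q. Since g | r, g | gcd(r, q).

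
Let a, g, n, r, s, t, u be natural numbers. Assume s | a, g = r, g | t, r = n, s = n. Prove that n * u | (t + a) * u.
Because g = r and r = n, g = n. g | t, so n | t. s = n and s | a, so n | a. From n | t, n | t + a. Then n * u | (t + a) * u.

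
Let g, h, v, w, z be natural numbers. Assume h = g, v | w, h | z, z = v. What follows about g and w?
g | w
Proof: z = v and h | z, therefore h | v. v | w, so h | w. Since h = g, g | w.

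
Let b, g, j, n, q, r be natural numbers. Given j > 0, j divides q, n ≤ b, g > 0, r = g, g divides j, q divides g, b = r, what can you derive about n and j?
n ≤ j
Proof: From g divides j and j > 0, g ≤ j. From j divides q and q divides g, j divides g. Since g > 0, j ≤ g. Since g ≤ j, g = j. b = r and r = g, thus b = g. From n ≤ b, n ≤ g. Since g = j, n ≤ j.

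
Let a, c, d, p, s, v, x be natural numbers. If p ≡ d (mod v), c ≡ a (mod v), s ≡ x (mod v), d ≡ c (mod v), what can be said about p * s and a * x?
p * s ≡ a * x (mod v)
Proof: p ≡ d (mod v) and d ≡ c (mod v), so p ≡ c (mod v). Since c ≡ a (mod v), p ≡ a (mod v). From s ≡ x (mod v), by multiplying congruences, p * s ≡ a * x (mod v).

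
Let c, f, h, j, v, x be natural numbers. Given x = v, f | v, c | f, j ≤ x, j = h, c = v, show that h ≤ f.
c = v and c | f, so v | f. Since f | v, v = f. From x = v and j ≤ x, j ≤ v. Since j = h, h ≤ v. Because v = f, h ≤ f.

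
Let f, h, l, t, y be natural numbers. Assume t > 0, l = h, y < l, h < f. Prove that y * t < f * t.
From l = h and y < l, y < h. Because h < f, y < f. t > 0, so y * t < f * t.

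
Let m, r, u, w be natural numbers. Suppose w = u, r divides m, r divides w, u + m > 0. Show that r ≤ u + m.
w = u and r divides w, therefore r divides u. Since r divides m, r divides u + m. u + m > 0, so r ≤ u + m.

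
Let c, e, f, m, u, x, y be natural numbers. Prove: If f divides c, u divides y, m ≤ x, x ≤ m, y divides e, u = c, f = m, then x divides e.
From m ≤ x and x ≤ m, m = x. f = m and f divides c, so m divides c. Since u = c and u divides y, c divides y. Since m divides c, m divides y. m = x, so x divides y. y divides e, so x divides e.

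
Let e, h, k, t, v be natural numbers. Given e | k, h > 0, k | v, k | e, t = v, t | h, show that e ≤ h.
Since k | e and e | k, k = e. t = v and t | h, therefore v | h. Because k | v, k | h. h > 0, so k ≤ h. Since k = e, e ≤ h.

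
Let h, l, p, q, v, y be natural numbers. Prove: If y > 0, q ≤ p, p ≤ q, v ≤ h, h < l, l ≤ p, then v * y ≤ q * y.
v ≤ h and h < l, thus v < l. p ≤ q and q ≤ p, therefore p = q. l ≤ p, so l ≤ q. v < l, so v < q. Combined with y > 0, by multiplying by a positive, v * y < q * y. Then v * y ≤ q * y.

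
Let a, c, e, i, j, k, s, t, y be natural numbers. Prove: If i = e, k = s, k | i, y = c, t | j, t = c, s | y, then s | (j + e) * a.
Since y = c and s | y, s | c. Since t = c and t | j, c | j. s | c, so s | j. k = s and k | i, so s | i. i = e, so s | e. Because s | j, s | j + e. Then s | (j + e) * a.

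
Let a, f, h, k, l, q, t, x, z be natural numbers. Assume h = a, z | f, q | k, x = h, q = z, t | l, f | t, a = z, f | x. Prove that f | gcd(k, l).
x = h and h = a, hence x = a. From a = z, x = z. Since f | x, f | z. z | f, so z = f. Because q = z and q | k, z | k. Since z = f, f | k. Because f | t and t | l, f | l. Because f | k, f | gcd(k, l).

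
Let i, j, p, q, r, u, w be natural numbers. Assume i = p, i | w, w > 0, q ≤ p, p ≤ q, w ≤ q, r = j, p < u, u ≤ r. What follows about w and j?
w < j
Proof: i = p and i | w, so p | w. Because w > 0, p ≤ w. From q ≤ p and p ≤ q, q = p. From w ≤ q, w ≤ p. Since p ≤ w, p = w. Because p < u and u ≤ r, p < r. Since r = j, p < j. p = w, so w < j.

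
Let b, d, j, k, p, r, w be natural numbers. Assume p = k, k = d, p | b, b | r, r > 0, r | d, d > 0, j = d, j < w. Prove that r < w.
p = k and k = d, thus p = d. Because p | b and b | r, p | r. Since r > 0, p ≤ r. p = d, so d ≤ r. r | d and d > 0, so r ≤ d. Since d ≤ r, d = r. j = d and j < w, therefore d < w. Because d = r, r < w.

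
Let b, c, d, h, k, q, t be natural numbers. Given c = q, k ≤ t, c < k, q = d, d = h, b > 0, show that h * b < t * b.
From q = d and d = h, q = h. Because c = q and c < k, q < k. Since k ≤ t, q < t. From q = h, h < t. Since b > 0, by multiplying by a positive, h * b < t * b.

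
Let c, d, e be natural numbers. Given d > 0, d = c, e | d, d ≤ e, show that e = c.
e | d and d > 0, thus e ≤ d. Since d ≤ e, e = d. Since d = c, e = c.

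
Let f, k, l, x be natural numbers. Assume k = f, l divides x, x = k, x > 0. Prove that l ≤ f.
x = k and k = f, thus x = f. Since l divides x and x > 0, l ≤ x. Since x = f, l ≤ f.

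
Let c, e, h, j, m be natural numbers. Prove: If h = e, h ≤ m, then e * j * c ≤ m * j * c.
h = e and h ≤ m, so e ≤ m. By multiplying by a non-negative, e * j ≤ m * j. By multiplying by a non-negative, e * j * c ≤ m * j * c.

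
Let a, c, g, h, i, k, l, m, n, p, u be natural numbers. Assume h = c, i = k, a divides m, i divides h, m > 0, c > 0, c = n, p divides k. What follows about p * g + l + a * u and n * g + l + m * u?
p * g + l + a * u ≤ n * g + l + m * u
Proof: h = c and i divides h, hence i divides c. Since i = k, k divides c. Since p divides k, p divides c. c > 0, so p ≤ c. c = n, so p ≤ n. By multiplying by a non-negative, p * g ≤ n * g. Then p * g + l ≤ n * g + l. From a divides m and m > 0, a ≤ m. By multiplying by a non-negative, a * u ≤ m * u. p * g + l ≤ n * g + l, so p * g + l + a * u ≤ n * g + l + m * u.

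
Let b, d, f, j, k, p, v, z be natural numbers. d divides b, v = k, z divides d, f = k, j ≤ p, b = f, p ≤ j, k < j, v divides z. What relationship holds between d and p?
d < p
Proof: v divides z and z divides d, therefore v divides d. v = k, so k divides d. b = f and d divides b, thus d divides f. f = k, so d divides k. k divides d, so k = d. j ≤ p and p ≤ j, therefore j = p. k < j, so k < p. k = d, so d < p.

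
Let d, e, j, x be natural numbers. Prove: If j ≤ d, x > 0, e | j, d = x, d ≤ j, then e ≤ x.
j ≤ d and d ≤ j, thus j = d. From d = x, j = x. e | j, so e | x. Because x > 0, e ≤ x.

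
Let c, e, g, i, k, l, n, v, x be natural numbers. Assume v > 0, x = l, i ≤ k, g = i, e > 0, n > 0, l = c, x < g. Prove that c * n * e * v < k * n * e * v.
Because x = l and l = c, x = c. Since g = i and x < g, x < i. x = c, so c < i. Since i ≤ k, c < k. Using n > 0 and multiplying by a positive, c * n < k * n. Using e > 0, by multiplying by a positive, c * n * e < k * n * e. Combining with v > 0, by multiplying by a positive, c * n * e * v < k * n * e * v.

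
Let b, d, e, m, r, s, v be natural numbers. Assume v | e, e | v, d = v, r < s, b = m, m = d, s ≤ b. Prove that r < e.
Since v | e and e | v, v = e. Because b = m and m = d, b = d. s ≤ b, so s ≤ d. r < s, so r < d. Since d = v, r < v. v = e, so r < e.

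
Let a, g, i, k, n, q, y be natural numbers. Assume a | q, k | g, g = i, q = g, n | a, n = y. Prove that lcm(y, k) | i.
Since n | a and a | q, n | q. Since q = g, n | g. n = y, so y | g. k | g, so lcm(y, k) | g. g = i, so lcm(y, k) | i.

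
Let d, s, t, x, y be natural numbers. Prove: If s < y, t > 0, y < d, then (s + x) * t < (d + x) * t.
s < y and y < d, so s < d. Then s + x < d + x. From t > 0, (s + x) * t < (d + x) * t.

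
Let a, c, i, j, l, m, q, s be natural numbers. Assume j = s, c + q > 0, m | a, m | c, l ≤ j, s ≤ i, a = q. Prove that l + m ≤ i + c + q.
j = s and l ≤ j, thus l ≤ s. s ≤ i, so l ≤ i. a = q and m | a, so m | q. Because m | c, m | c + q. c + q > 0, so m ≤ c + q. Since l ≤ i, l + m ≤ i + c + q.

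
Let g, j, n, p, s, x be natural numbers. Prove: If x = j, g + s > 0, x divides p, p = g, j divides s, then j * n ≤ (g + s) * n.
p = g and x divides p, so x divides g. x = j, so j divides g. Since j divides s, j divides g + s. g + s > 0, so j ≤ g + s. By multiplying by a non-negative, j * n ≤ (g + s) * n.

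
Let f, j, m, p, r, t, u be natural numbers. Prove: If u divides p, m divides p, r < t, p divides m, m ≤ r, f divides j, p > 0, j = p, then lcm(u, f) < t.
From j = p and f divides j, f divides p. Because u divides p, lcm(u, f) divides p. p > 0, so lcm(u, f) ≤ p. m divides p and p divides m, thus m = p. Because m ≤ r, p ≤ r. r < t, so p < t. lcm(u, f) ≤ p, so lcm(u, f) < t.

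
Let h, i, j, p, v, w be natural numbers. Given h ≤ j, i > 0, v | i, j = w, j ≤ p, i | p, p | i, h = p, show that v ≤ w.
Because i | p and p | i, i = p. h = p and h ≤ j, therefore p ≤ j. j ≤ p, so p = j. i = p, so i = j. Since j = w, i = w. v | i and i > 0, hence v ≤ i. i = w, so v ≤ w.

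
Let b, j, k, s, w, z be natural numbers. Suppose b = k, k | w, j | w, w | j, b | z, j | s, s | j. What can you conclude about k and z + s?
k | z + s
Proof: b = k and b | z, so k | z. w | j and j | w, hence w = j. j | s and s | j, hence j = s. Because w = j, w = s. k | w, so k | s. Since k | z, k | z + s.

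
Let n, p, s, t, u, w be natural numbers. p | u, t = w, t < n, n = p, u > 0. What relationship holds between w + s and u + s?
w + s < u + s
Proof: Since n = p and t < n, t < p. p | u and u > 0, thus p ≤ u. t < p, so t < u. t = w, so w < u. Then w + s < u + s.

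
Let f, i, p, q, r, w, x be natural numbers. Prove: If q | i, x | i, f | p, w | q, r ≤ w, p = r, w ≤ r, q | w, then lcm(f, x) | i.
p = r and f | p, therefore f | r. q | w and w | q, so q = w. Because w ≤ r and r ≤ w, w = r. q = w, so q = r. Since q | i, r | i. Since f | r, f | i. x | i, so lcm(f, x) | i.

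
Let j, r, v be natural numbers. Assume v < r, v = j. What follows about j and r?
j < r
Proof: Since v = j and v < r, by substitution, j < r.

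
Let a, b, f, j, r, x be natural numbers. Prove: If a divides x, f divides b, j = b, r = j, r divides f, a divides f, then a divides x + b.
r = j and r divides f, hence j divides f. j = b, so b divides f. f divides b, so f = b. Since a divides f, a divides b. a divides x, so a divides x + b.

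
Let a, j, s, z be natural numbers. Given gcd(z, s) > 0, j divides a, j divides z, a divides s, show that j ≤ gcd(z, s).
Since j divides a and a divides s, j divides s. Since j divides z, j divides gcd(z, s). gcd(z, s) > 0, so j ≤ gcd(z, s).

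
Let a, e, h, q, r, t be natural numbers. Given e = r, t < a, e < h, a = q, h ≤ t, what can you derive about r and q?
r < q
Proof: e = r and e < h, hence r < h. h ≤ t and t < a, thus h < a. Since a = q, h < q. r < h, so r < q.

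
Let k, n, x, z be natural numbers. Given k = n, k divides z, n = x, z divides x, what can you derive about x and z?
x = z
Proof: Since k = n and n = x, k = x. k divides z, so x divides z. From z divides x, z = x. Then x = z.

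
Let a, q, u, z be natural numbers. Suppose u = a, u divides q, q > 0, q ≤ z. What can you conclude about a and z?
a ≤ z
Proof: Because u divides q and q > 0, u ≤ q. q ≤ z, so u ≤ z. u = a, so a ≤ z.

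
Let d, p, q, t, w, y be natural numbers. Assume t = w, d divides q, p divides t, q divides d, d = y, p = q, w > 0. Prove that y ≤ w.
q divides d and d divides q, therefore q = d. Since p = q, p = d. d = y, so p = y. t = w and p divides t, hence p divides w. Since w > 0, p ≤ w. p = y, so y ≤ w.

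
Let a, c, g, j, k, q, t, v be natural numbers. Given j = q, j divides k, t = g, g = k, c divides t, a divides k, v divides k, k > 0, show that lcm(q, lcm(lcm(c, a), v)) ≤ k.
j = q and j divides k, so q divides k. t = g and g = k, hence t = k. Since c divides t, c divides k. Since a divides k, lcm(c, a) divides k. v divides k, so lcm(lcm(c, a), v) divides k. Since q divides k, lcm(q, lcm(lcm(c, a), v)) divides k. Since k > 0, lcm(q, lcm(lcm(c, a), v)) ≤ k.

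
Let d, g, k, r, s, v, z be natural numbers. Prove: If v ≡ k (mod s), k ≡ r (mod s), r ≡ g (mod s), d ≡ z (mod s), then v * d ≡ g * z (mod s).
Because v ≡ k (mod s) and k ≡ r (mod s), v ≡ r (mod s). r ≡ g (mod s), so v ≡ g (mod s). Since d ≡ z (mod s), by multiplying congruences, v * d ≡ g * z (mod s).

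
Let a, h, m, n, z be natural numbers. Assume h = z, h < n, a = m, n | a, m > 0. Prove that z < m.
h = z and h < n, therefore z < n. From a = m and n | a, n | m. Since m > 0, n ≤ m. Since z < n, z < m.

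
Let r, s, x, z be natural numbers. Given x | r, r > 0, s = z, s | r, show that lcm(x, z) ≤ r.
s = z and s | r, hence z | r. x | r, so lcm(x, z) | r. r > 0, so lcm(x, z) ≤ r.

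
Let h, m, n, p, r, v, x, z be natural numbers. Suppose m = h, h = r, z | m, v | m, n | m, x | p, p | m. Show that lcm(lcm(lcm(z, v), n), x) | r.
Because m = h and h = r, m = r. Since z | m and v | m, lcm(z, v) | m. Since n | m, lcm(lcm(z, v), n) | m. From x | p and p | m, x | m. lcm(lcm(z, v), n) | m, so lcm(lcm(lcm(z, v), n), x) | m. From m = r, lcm(lcm(lcm(z, v), n), x) | r.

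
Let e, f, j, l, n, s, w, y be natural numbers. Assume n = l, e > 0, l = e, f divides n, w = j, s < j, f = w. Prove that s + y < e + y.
Since n = l and l = e, n = e. f = w and w = j, therefore f = j. f divides n, so j divides n. n = e, so j divides e. Since e > 0, j ≤ e. Since s < j, s < e. Then s + y < e + y.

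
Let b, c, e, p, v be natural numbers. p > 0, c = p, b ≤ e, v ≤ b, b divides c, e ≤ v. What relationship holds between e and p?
e ≤ p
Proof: e ≤ v and v ≤ b, so e ≤ b. Since b ≤ e, b = e. c = p and b divides c, thus b divides p. p > 0, so b ≤ p. Since b = e, e ≤ p.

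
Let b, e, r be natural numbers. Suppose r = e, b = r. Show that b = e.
From b = r and r = e, by transitivity, b = e.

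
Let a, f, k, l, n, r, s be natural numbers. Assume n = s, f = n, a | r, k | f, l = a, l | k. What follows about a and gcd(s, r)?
a | gcd(s, r)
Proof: f = n and n = s, thus f = s. Since l | k and k | f, l | f. f = s, so l | s. Since l = a, a | s. Since a | r, a | gcd(s, r).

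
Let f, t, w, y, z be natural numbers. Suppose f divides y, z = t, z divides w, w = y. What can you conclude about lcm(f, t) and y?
lcm(f, t) divides y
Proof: w = y and z divides w, hence z divides y. From z = t, t divides y. Since f divides y, lcm(f, t) divides y.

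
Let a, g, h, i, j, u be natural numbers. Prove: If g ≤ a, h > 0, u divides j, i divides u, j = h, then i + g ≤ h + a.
Because i divides u and u divides j, i divides j. j = h, so i divides h. Since h > 0, i ≤ h. Since g ≤ a, i + g ≤ h + a.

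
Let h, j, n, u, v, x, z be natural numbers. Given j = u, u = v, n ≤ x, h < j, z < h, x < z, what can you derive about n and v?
n < v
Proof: Because n ≤ x and x < z, n < z. Since z < h, n < h. From j = u and u = v, j = v. From h < j, h < v. Since n < h, n < v.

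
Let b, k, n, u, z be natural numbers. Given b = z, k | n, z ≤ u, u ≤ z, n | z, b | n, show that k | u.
From b = z and b | n, z | n. Since n | z, n = z. Since z ≤ u and u ≤ z, z = u. n = z, so n = u. Since k | n, k | u.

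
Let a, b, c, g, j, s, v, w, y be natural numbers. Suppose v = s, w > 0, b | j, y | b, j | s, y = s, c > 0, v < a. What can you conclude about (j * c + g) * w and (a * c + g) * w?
(j * c + g) * w < (a * c + g) * w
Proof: y = s and y | b, hence s | b. Because b | j, s | j. Since j | s, s = j. From v = s and v < a, s < a. s = j, so j < a. c > 0, so j * c < a * c. Then j * c + g < a * c + g. w > 0, so (j * c + g) * w < (a * c + g) * w.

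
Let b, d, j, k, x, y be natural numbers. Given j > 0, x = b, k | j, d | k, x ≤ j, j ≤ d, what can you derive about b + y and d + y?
b + y ≤ d + y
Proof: From d | k and k | j, d | j. j > 0, so d ≤ j. j ≤ d, so j = d. Since x ≤ j, x ≤ d. Since x = b, b ≤ d. Then b + y ≤ d + y.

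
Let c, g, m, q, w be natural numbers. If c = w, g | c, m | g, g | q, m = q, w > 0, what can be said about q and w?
q ≤ w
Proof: m = q and m | g, therefore q | g. Since g | q, g = q. c = w and g | c, thus g | w. Since g = q, q | w. From w > 0, q ≤ w.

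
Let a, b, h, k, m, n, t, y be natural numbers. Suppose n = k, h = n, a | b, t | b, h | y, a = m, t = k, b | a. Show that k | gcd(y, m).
From h = n and n = k, h = k. From h | y, k | y. From b | a and a | b, b = a. Since a = m, b = m. t = k and t | b, thus k | b. b = m, so k | m. From k | y, k | gcd(y, m).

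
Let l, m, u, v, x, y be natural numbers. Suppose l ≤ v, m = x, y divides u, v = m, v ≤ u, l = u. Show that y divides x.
Since v = m and m = x, v = x. l = u and l ≤ v, so u ≤ v. v ≤ u, so u = v. Since y divides u, y divides v. v = x, so y divides x.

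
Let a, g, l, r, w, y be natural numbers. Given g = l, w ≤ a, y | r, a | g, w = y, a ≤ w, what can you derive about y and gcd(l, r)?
y | gcd(l, r)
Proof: Because a ≤ w and w ≤ a, a = w. Because g = l and a | g, a | l. From a = w, w | l. w = y, so y | l. Because y | r, y | gcd(l, r).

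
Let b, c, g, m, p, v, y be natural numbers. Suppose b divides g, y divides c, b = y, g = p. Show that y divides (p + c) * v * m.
b = y and b divides g, therefore y divides g. Since g = p, y divides p. Since y divides c, y divides p + c. Then y divides (p + c) * v. Then y divides (p + c) * v * m.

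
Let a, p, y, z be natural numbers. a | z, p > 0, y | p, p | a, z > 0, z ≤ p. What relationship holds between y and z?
y ≤ z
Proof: Because p | a and a | z, p | z. Since z > 0, p ≤ z. Since z ≤ p, p = z. From y | p and p > 0, y ≤ p. p = z, so y ≤ z.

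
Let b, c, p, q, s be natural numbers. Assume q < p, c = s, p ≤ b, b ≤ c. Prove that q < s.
Because p ≤ b and b ≤ c, p ≤ c. c = s, so p ≤ s. Since q < p, q < s.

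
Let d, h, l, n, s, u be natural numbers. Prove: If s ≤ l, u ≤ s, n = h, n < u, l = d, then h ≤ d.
From n = h and n < u, h < u. From u ≤ s and s ≤ l, u ≤ l. l = d, so u ≤ d. h < u, so h < d. Then h ≤ d.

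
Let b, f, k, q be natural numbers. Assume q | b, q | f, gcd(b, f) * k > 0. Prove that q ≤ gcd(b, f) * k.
Because q | b and q | f, q | gcd(b, f). Then q | gcd(b, f) * k. Since gcd(b, f) * k > 0, q ≤ gcd(b, f) * k.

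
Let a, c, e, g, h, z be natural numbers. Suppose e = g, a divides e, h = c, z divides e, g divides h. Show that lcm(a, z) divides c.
From a divides e and z divides e, lcm(a, z) divides e. Since e = g, lcm(a, z) divides g. h = c and g divides h, therefore g divides c. lcm(a, z) divides g, so lcm(a, z) divides c.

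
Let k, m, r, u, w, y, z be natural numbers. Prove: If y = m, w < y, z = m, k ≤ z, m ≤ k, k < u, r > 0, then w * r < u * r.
y = m and w < y, hence w < m. z = m and k ≤ z, therefore k ≤ m. m ≤ k, so k = m. Since k < u, m < u. Since w < m, w < u. r > 0, so w * r < u * r.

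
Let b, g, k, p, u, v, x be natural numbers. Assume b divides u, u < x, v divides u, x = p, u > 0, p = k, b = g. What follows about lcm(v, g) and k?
lcm(v, g) < k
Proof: b = g and b divides u, therefore g divides u. v divides u, so lcm(v, g) divides u. u > 0, so lcm(v, g) ≤ u. x = p and p = k, hence x = k. Since u < x, u < k. lcm(v, g) ≤ u, so lcm(v, g) < k.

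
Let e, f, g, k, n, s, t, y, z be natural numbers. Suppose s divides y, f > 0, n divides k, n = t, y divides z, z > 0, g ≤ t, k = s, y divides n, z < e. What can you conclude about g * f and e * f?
g * f < e * f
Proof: Since k = s and n divides k, n divides s. Since s divides y, n divides y. y divides n, so y = n. y divides z, so n divides z. Since n = t, t divides z. z > 0, so t ≤ z. Since g ≤ t, g ≤ z. Because z < e, g < e. Since f > 0, by multiplying by a positive, g * f < e * f.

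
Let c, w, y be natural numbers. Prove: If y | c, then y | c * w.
y | c. By divisibility extends to multiples, y | c * w.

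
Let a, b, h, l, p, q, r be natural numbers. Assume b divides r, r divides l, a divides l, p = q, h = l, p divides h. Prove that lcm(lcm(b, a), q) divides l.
b divides r and r divides l, thus b divides l. Since a divides l, lcm(b, a) divides l. h = l and p divides h, hence p divides l. p = q, so q divides l. Since lcm(b, a) divides l, lcm(lcm(b, a), q) divides l.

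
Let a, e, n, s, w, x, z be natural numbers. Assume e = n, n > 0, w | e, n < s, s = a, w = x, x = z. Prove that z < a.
e = n and w | e, therefore w | n. Since n > 0, w ≤ n. Since w = x, x ≤ n. s = a and n < s, therefore n < a. Since x ≤ n, x < a. Since x = z, z < a.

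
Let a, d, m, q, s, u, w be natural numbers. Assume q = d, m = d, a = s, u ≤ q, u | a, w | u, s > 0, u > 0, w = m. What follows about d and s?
d ≤ s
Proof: Since q = d and u ≤ q, u ≤ d. Because w = m and w | u, m | u. Since m = d, d | u. u > 0, so d ≤ u. Because u ≤ d, u = d. From a = s and u | a, u | s. s > 0, so u ≤ s. Since u = d, d ≤ s.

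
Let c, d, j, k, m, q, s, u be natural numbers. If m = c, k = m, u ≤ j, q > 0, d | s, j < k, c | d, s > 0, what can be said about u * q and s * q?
u * q < s * q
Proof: Because k = m and m = c, k = c. Since j < k, j < c. c | d and d | s, thus c | s. Since s > 0, c ≤ s. Since j < c, j < s. u ≤ j, so u < s. q > 0, so u * q < s * q.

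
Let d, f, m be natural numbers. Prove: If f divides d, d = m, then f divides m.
d = m and f divides d. By substitution, f divides m.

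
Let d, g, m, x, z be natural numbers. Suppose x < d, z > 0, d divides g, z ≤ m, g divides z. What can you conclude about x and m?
x < m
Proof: Because d divides g and g divides z, d divides z. From z > 0, d ≤ z. z ≤ m, so d ≤ m. x < d, so x < m.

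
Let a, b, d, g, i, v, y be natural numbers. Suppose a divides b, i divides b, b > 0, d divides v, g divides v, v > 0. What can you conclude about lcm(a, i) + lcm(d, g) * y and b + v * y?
lcm(a, i) + lcm(d, g) * y ≤ b + v * y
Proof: a divides b and i divides b, therefore lcm(a, i) divides b. b > 0, so lcm(a, i) ≤ b. d divides v and g divides v, therefore lcm(d, g) divides v. Since v > 0, lcm(d, g) ≤ v. By multiplying by a non-negative, lcm(d, g) * y ≤ v * y. lcm(a, i) ≤ b, so lcm(a, i) + lcm(d, g) * y ≤ b + v * y.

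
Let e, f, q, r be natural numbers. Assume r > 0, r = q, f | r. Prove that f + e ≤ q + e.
f | r and r > 0, so f ≤ r. From r = q, f ≤ q. Then f + e ≤ q + e.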